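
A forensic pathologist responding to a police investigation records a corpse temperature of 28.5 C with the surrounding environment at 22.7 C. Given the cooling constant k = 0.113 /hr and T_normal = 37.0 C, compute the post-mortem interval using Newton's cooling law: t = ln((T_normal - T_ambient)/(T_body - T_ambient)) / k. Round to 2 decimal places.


Using Newton's law of cooling:
t = ln((T_normal - T_ambient) / (T_body - T_ambient)) / k
T_normal - T_ambient = 14.3
T_body - T_ambient = 5.8
Ratio = 2.465517
ln(ratio) = 0.902402
t = 0.902402 / 0.113 = 7.99 hours

7.99


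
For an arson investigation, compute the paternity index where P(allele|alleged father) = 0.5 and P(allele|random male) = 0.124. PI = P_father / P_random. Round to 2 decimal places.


Paternity Index calculation:
PI = P(allele|father) / P(allele|random)
PI = 0.5 / 0.124
PI = 4.03

4.03


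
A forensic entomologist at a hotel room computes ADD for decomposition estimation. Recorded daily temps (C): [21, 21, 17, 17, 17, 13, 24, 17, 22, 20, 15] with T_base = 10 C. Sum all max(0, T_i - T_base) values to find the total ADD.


Computing ADD day by day:
Day 1: max(0, 21 - 10) = 11
Day 2: max(0, 21 - 10) = 11
Day 3: max(0, 17 - 10) = 7
Day 4: max(0, 17 - 10) = 7
Day 5: max(0, 17 - 10) = 7
Day 6: max(0, 13 - 10) = 3
Day 7: max(0, 24 - 10) = 14
Day 8: max(0, 17 - 10) = 7
Day 9: max(0, 22 - 10) = 12
Day 10: max(0, 20 - 10) = 10
Day 11: max(0, 15 - 10) = 5
Total ADD = 94

94


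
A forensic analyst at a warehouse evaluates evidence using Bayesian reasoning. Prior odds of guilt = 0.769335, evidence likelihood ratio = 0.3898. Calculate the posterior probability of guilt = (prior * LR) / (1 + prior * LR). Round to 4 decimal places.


Bayesian evidence evaluation:
Posterior odds = prior_odds * LR = 0.769335 * 0.3898 = 0.2998868
Posterior probability = posterior_odds / (1 + posterior_odds)
= 0.2998868 / (1 + 0.2998868)
= 0.2998868 / 1.2998868
= 0.2307

0.2307


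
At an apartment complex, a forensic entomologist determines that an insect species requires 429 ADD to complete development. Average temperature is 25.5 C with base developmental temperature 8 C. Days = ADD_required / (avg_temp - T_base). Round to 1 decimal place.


Insect development time:
Effective temperature = avg_temp - T_base = 25.5 - 8 = 17.5 C
Days = ADD / effective_temp = 429 / 17.5 = 24.5 days

24.5


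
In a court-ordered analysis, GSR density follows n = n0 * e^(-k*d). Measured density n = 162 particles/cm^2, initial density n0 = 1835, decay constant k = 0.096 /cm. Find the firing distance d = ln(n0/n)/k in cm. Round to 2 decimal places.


GSR distance calculation:
n0/n = 1835 / 162 = 11.32716
ln(n0/n) = 2.427203
d = 2.427203 / 0.096 = 25.28 cm

25.28


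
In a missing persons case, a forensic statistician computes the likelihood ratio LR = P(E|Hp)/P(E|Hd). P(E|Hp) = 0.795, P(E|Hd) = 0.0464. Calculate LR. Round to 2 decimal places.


Likelihood ratio calculation:
LR = P(E|Hp) / P(E|Hd)
LR = 0.795 / 0.0464
LR = 17.13

17.13


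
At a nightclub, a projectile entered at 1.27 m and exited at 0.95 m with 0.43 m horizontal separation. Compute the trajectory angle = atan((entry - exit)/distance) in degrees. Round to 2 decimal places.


Bullet trajectory angle:
Height difference = 1.27 - 0.95 = 0.32 m
angle = atan(0.32 / 0.43)
angle = atan(0.744186)
angle = 36.66 degrees

36.66


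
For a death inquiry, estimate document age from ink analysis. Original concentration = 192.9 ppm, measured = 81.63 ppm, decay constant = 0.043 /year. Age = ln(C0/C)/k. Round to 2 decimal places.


Document age estimation:
C0/C = 192.9 / 81.63 = 2.363102
ln(C0/C) = 0.859975
t = 0.859975 / 0.043 = 20.00 years

20.00


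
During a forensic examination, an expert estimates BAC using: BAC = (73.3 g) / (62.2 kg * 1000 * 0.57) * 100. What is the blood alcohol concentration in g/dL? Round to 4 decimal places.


Applying the Widmark formula:
BAC = (dose_g / (body_wt * 1000 * r)) * 100
Denominator = 62.2 * 1000 * 0.57 = 35454
BAC = (73.3 / 35454) * 100
BAC = 0.2067 g/dL

0.2067


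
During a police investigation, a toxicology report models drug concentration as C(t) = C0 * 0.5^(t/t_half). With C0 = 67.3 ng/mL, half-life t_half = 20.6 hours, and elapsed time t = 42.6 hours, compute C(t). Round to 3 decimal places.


Drug concentration decay:
Number of half-lives = t / t_half = 42.6 / 20.6 = 2.067961
Decay factor = 0.5^2.067961 = 0.23849633
C(t) = 67.3 * 0.23849633 = 16.051 ng/mL

16.051


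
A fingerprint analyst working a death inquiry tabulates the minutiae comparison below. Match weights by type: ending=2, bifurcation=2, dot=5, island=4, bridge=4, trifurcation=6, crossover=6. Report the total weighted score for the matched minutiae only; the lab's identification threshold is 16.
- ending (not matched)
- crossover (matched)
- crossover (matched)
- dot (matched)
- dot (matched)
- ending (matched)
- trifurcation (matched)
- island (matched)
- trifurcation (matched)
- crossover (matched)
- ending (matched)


Weighted minutiae match score:
  ending: not matched, +0
  crossover: matched, +6 (running total 6)
  crossover: matched, +6 (running total 12)
  dot: matched, +5 (running total 17)
  dot: matched, +5 (running total 22)
  ending: matched, +2 (running total 24)
  trifurcation: matched, +6 (running total 30)
  island: matched, +4 (running total 34)
  trifurcation: matched, +6 (running total 40)
  crossover: matched, +6 (running total 46)
  ending: matched, +2 (running total 48)
Total score = 48
Threshold = 16; verdict = identification

48


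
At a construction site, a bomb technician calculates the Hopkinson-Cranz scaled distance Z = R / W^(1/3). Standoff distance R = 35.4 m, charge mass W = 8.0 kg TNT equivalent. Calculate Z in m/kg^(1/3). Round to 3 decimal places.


Scaled distance calculation:
W^(1/3) = 8.0^(1/3) = 2
Z = R / W^(1/3) = 35.4 / 2
Z = 17.700 m/kg^(1/3)

17.700


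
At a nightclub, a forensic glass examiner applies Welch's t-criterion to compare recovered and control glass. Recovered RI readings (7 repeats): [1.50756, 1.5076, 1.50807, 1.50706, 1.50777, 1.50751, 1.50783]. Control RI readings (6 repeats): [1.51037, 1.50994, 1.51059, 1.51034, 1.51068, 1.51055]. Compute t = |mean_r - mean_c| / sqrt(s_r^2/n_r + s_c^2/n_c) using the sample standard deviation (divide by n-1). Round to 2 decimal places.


Welch's t-criterion for glass RI comparison:
Recovered mean = sum / n_r = 10.5534 / 7 = 1.5076286
Control mean = sum / n_c = 9.06247 / 6 = 1.5104117
Recovered sample variance s_r^2 = 9.97143e-08
Control sample variance s_c^2 = 7.04567e-08
Welch SE (unpooled) = sqrt(s_r^2/n_r + s_c^2/n_c) = sqrt(1.42449e-08 + 1.17428e-08) = sqrt(2.59877e-08) = 0.000161207
|mean_r - mean_c| = 0.0027831
t = 0.0027831 / 0.000161207 = 17.26

17.26


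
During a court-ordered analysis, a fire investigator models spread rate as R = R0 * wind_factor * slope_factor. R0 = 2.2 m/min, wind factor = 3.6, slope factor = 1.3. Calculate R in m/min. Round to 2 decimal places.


Fire spread rate calculation:
R = R0 * wind_factor * slope_factor
= 2.2 * 3.6 * 1.3
= 7.92 * 1.3
= 10.30 m/min

10.30


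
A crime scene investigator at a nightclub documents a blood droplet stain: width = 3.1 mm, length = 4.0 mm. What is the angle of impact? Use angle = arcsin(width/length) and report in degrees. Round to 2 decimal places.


Blood spatter impact angle calculation:
width / length = 3.1 / 4.0 = 0.775
angle = arcsin(0.775)
angle = 50.81 degrees

50.81


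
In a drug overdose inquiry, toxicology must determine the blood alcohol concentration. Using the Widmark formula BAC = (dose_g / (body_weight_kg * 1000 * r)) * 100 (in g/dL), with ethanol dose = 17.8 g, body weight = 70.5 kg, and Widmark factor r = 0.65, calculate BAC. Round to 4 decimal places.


Applying the Widmark formula:
BAC = (dose_g / (body_wt * 1000 * r)) * 100
Denominator = 70.5 * 1000 * 0.65 = 45825
BAC = (17.8 / 45825) * 100
BAC = 0.0388 g/dL

0.0388


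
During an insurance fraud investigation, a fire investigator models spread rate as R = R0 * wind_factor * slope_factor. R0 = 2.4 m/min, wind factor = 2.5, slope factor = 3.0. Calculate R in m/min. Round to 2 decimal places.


Fire spread rate calculation:
R = R0 * wind_factor * slope_factor
= 2.4 * 2.5 * 3.0
= 6 * 3.0
= 18.00 m/min

18.00


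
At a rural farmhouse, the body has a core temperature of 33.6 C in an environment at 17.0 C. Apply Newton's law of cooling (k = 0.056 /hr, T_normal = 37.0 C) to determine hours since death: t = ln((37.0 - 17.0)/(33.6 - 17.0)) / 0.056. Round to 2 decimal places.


Using Newton's law of cooling:
t = ln((T_normal - T_ambient) / (T_body - T_ambient)) / k
T_normal - T_ambient = 20.0
T_body - T_ambient = 16.6
Ratio = 1.204819
ln(ratio) = 0.186329
t = 0.186329 / 0.056 = 3.33 hours

3.33


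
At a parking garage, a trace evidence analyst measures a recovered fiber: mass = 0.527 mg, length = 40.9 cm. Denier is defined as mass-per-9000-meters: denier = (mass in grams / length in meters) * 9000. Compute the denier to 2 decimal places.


Denier calculation:
Mass in grams = 0.527 mg / 1000 = 0.000527 g
Length in meters = 40.9 cm / 100 = 0.409 m
Linear density = mass / length = 0.000527 / 0.409 = 0.00128851 g/m
Denier = (g/m) * 9000 = 0.00128851 * 9000 = 11.60

11.60


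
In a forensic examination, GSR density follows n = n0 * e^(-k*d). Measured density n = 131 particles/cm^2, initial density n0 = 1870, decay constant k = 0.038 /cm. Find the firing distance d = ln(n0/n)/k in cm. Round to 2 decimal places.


GSR distance calculation:
n0/n = 1870 / 131 = 14.274809
ln(n0/n) = 2.658496
d = 2.658496 / 0.038 = 69.96 cm

69.96


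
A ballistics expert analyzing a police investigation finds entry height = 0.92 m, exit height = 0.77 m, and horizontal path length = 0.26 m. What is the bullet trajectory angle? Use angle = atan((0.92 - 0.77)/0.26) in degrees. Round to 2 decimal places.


Bullet trajectory angle:
Height difference = 0.92 - 0.77 = 0.15 m
angle = atan(0.15 / 0.26)
angle = atan(0.576923)
angle = 29.98 degrees

29.98


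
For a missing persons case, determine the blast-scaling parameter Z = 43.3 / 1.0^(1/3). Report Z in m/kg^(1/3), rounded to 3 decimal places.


Scaled distance calculation:
W^(1/3) = 1.0^(1/3) = 1
Z = R / W^(1/3) = 43.3 / 1
Z = 43.300 m/kg^(1/3)

43.300


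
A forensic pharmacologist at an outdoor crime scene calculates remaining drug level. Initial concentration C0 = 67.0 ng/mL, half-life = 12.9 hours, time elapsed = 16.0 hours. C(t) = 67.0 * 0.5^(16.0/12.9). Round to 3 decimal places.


Drug concentration decay:
Number of half-lives = t / t_half = 16.0 / 12.9 = 1.24031
Decay factor = 0.5^1.24031 = 0.42328169
C(t) = 67.0 * 0.42328169 = 28.360 ng/mL

28.360


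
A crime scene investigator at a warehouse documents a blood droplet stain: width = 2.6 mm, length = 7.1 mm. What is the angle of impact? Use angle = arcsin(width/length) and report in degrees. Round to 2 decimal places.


Blood spatter impact angle calculation:
width / length = 2.6 / 7.1 = 0.366197
angle = arcsin(0.366197)
angle = 21.48 degrees

21.48


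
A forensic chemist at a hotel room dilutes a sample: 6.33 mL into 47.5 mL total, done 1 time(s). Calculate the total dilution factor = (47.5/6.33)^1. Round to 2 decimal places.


Dilution factor calculation:
Single dilution = V_total / V_sample = 47.5 / 6.33 ≈ 7.503949
Number of dilutions = 1
Total DF = (47.5 / 6.33)^1 (full precision, rounded at the end) = 7.50

7.50


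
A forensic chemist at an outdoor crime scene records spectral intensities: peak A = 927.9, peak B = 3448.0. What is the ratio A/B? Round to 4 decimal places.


Spectral peak ratio:
Peak A = 927.9 counts
Peak B = 3448.0 counts
Ratio = 927.9 / 3448.0 = 0.2691

0.2691


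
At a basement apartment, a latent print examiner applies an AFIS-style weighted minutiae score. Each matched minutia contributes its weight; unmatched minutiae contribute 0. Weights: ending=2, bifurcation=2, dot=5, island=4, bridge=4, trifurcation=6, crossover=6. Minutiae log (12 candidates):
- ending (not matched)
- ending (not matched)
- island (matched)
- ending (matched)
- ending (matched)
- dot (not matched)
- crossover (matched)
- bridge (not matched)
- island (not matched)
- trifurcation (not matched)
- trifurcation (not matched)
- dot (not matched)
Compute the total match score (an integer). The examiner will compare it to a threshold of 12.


Weighted minutiae match score:
  ending: not matched, +0
  ending: not matched, +0
  island: matched, +4 (running total 4)
  ending: matched, +2 (running total 6)
  ending: matched, +2 (running total 8)
  dot: not matched, +0
  crossover: matched, +6 (running total 14)
  bridge: not matched, +0
  island: not matched, +0
  trifurcation: not matched, +0
  trifurcation: not matched, +0
  dot: not matched, +0
Total score = 14
Threshold = 12; verdict = identification

14


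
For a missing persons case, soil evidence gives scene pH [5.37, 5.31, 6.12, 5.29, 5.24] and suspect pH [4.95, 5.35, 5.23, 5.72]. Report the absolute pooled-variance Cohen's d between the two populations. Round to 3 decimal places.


Pooled-variance Cohen's d for soil pH comparison:
Scene mean = 27.33 / 5 = 5.466
Suspect mean = 21.25 / 4 = 5.3125
Scene sample variance s_s^2 = 0.13583
Suspect sample variance s_c^2 = 0.101892
Pooled variance = ((n_s-1)*s_s^2 + (n_c-1)*s_c^2) / (n_s + n_c - 2) = 0.121285
Pooled SD = sqrt(0.121285) = 0.34826
Mean difference = 0.1535
|d| = |0.1535| / 0.34826 = 0.441

0.441


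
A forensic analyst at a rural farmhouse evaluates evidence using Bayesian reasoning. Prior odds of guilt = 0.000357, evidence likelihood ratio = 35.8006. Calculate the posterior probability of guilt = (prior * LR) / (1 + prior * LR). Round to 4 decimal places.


Bayesian evidence evaluation:
Posterior odds = prior_odds * LR = 0.000357 * 35.8006 = 0.01278081
Posterior probability = posterior_odds / (1 + posterior_odds)
= 0.01278081 / (1 + 0.01278081)
= 0.01278081 / 1.01278081
= 0.0126

0.0126


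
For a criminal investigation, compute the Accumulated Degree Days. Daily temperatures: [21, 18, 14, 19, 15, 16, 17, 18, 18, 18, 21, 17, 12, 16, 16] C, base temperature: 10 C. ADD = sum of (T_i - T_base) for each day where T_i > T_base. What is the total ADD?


Computing ADD day by day:
Day 1: max(0, 21 - 10) = 11
Day 2: max(0, 18 - 10) = 8
Day 3: max(0, 14 - 10) = 4
Day 4: max(0, 19 - 10) = 9
Day 5: max(0, 15 - 10) = 5
Day 6: max(0, 16 - 10) = 6
Day 7: max(0, 17 - 10) = 7
Day 8: max(0, 18 - 10) = 8
Day 9: max(0, 18 - 10) = 8
Day 10: max(0, 18 - 10) = 8
Day 11: max(0, 21 - 10) = 11
Day 12: max(0, 17 - 10) = 7
Day 13: max(0, 12 - 10) = 2
Day 14: max(0, 16 - 10) = 6
Day 15: max(0, 16 - 10) = 6
Total ADD = 106

106


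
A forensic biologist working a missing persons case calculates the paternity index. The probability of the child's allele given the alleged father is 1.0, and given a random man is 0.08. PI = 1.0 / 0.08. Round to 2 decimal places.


Paternity Index calculation:
PI = P(allele|father) / P(allele|random)
PI = 1.0 / 0.08
PI = 12.50

12.50


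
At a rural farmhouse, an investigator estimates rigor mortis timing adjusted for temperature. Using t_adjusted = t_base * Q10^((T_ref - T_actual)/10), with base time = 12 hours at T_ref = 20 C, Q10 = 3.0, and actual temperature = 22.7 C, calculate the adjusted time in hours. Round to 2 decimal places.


Rigor mortis time adjustment:
Exponent = (T_ref - T_actual) / 10 = (20 - 22.7) / 10 = -0.27
Q10 factor = 3.0^-0.27 = 0.74332
t_adjusted = 12 * 0.74332 = 8.92 hours

8.92


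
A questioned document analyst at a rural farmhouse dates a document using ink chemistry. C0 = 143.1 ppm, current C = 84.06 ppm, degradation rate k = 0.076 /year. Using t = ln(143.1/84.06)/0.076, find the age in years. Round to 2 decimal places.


Document age estimation:
C0/C = 143.1 / 84.06 = 1.702355
ln(C0/C) = 0.532013
t = 0.532013 / 0.076 = 7.00 years

7.00


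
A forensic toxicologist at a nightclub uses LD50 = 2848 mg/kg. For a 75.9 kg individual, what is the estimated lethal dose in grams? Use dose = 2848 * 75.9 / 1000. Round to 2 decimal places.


Lethal dose calculation:
Lethal dose = LD50 * body_weight / 1000
= 2848 * 75.9 / 1000
= 216163.2 / 1000
= 216.16 g

216.16


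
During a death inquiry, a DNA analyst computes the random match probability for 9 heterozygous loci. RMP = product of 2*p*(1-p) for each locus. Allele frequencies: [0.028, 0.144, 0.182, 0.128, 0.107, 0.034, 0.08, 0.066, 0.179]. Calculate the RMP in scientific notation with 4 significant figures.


Computing RMP for 9 loci:
Locus 1: 2 * 0.028 * 0.972 = 0.054432
Locus 2: 2 * 0.144 * 0.856 = 0.246528
Locus 3: 2 * 0.182 * 0.818 = 0.297752
Locus 4: 2 * 0.128 * 0.872 = 0.223232
Locus 5: 2 * 0.107 * 0.893 = 0.191102
Locus 6: 2 * 0.034 * 0.966 = 0.065688
Locus 7: 2 * 0.08 * 0.92 = 0.1472
Locus 8: 2 * 0.066 * 0.934 = 0.123288
Locus 9: 2 * 0.179 * 0.821 = 0.293918
RMP = 5.972e-08

5.972e-08


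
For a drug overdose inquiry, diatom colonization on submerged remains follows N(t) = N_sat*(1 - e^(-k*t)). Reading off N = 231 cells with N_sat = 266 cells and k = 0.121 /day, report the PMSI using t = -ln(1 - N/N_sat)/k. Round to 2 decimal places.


PMSI from diatom colonization curve:
N / N_sat = 231 / 266 = 0.868421
1 - N/N_sat = 0.131579
ln(1 - N/N_sat) = -2.028148
t = -ln(1 - N/N_sat) / k = -(-2.028148) / 0.121 = 16.76 days

16.76


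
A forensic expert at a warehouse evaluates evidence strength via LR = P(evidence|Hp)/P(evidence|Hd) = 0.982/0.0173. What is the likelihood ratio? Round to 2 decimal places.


Likelihood ratio calculation:
LR = P(E|Hp) / P(E|Hd)
LR = 0.982 / 0.0173
LR = 56.76

56.76


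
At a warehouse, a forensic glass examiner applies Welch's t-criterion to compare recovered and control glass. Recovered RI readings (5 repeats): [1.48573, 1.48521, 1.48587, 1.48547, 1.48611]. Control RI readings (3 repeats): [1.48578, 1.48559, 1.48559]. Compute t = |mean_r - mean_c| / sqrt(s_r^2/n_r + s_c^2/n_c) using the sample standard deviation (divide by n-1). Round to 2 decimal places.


Welch's t-criterion for glass RI comparison:
Recovered mean = sum / n_r = 7.42839 / 5 = 1.485678
Control mean = sum / n_c = 4.45696 / 3 = 1.4856533
Recovered sample variance s_r^2 = 1.2212e-07
Control sample variance s_c^2 = 1.20333e-08
Welch SE (unpooled) = sqrt(s_r^2/n_r + s_c^2/n_c) = sqrt(2.4424e-08 + 4.01111e-09) = sqrt(2.84351e-08) = 0.000168627
|mean_r - mean_c| = 2.46667e-05
t = 2.46667e-05 / 0.000168627 = 0.15

0.15


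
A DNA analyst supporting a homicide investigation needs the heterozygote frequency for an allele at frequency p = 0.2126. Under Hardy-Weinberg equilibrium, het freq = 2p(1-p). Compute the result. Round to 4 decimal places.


Hardy-Weinberg heterozygote frequency:
q = 1 - p = 1 - 0.2126 = 0.7874
2pq = 2 * 0.2126 * 0.7874 = 0.3348

0.3348


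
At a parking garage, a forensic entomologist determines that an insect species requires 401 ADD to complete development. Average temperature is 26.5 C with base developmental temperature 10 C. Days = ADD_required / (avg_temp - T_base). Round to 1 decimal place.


Insect development time:
Effective temperature = avg_temp - T_base = 26.5 - 10 = 16.5 C
Days = ADD / effective_temp = 401 / 16.5 = 24.3 days

24.3


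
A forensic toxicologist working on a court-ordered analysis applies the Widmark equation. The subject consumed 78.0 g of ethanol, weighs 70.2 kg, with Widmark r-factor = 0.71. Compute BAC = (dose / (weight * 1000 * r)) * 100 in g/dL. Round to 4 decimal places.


Applying the Widmark formula:
BAC = (dose_g / (body_wt * 1000 * r)) * 100
Denominator = 70.2 * 1000 * 0.71 = 49842
BAC = (78.0 / 49842) * 100
BAC = 0.1565 g/dL

0.1565


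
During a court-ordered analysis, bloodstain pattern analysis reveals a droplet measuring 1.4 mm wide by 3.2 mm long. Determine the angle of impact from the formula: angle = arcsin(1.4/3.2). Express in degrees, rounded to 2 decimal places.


Blood spatter impact angle calculation:
width / length = 1.4 / 3.2 = 0.4375
angle = arcsin(0.4375)
angle = 25.94 degrees

25.94


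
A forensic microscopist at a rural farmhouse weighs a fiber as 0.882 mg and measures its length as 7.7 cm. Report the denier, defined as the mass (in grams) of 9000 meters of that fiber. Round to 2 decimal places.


Denier calculation:
Mass in grams = 0.882 mg / 1000 = 0.000882 g
Length in meters = 7.7 cm / 100 = 0.077 m
Linear density = mass / length = 0.000882 / 0.077 = 0.01145455 g/m
Denier = (g/m) * 9000 = 0.01145455 * 9000 = 103.09

103.09


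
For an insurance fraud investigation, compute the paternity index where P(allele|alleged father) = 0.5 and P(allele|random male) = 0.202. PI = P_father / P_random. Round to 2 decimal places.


Paternity Index calculation:
PI = P(allele|father) / P(allele|random)
PI = 0.5 / 0.202
PI = 2.48

2.48


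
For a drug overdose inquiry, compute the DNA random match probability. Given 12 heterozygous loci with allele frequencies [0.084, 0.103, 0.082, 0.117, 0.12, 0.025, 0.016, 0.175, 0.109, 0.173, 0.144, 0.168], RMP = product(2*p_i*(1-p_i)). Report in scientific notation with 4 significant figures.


Computing RMP for 12 loci:
Locus 1: 2 * 0.084 * 0.916 = 0.153888
Locus 2: 2 * 0.103 * 0.897 = 0.184782
Locus 3: 2 * 0.082 * 0.918 = 0.150552
Locus 4: 2 * 0.117 * 0.883 = 0.206622
Locus 5: 2 * 0.12 * 0.88 = 0.2112
Locus 6: 2 * 0.025 * 0.975 = 0.04875
Locus 7: 2 * 0.016 * 0.984 = 0.031488
Locus 8: 2 * 0.175 * 0.825 = 0.28875
Locus 9: 2 * 0.109 * 0.891 = 0.194238
Locus 10: 2 * 0.173 * 0.827 = 0.286142
Locus 11: 2 * 0.144 * 0.856 = 0.246528
Locus 12: 2 * 0.168 * 0.832 = 0.279552
RMP = 3.172e-10

3.172e-10


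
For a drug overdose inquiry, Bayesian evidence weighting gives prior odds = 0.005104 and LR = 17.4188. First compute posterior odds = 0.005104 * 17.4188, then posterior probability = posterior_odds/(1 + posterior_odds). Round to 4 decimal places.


Bayesian evidence evaluation:
Posterior odds = prior_odds * LR = 0.005104 * 17.4188 = 0.08890556
Posterior probability = posterior_odds / (1 + posterior_odds)
= 0.08890556 / (1 + 0.08890556)
= 0.08890556 / 1.08890556
= 0.0816

0.0816


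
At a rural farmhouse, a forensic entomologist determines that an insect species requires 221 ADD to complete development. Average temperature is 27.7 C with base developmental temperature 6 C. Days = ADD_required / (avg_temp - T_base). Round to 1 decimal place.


Insect development time:
Effective temperature = avg_temp - T_base = 27.7 - 6 = 21.7 C
Days = ADD / effective_temp = 221 / 21.7 = 10.2 days

10.2


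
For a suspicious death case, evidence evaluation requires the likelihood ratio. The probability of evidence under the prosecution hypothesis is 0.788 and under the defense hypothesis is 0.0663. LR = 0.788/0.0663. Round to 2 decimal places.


Likelihood ratio calculation:
LR = P(E|Hp) / P(E|Hd)
LR = 0.788 / 0.0663
LR = 11.89

11.89


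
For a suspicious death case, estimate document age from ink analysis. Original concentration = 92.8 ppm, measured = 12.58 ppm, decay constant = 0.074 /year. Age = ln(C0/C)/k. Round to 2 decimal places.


Document age estimation:
C0/C = 92.8 / 12.58 = 7.376789
ln(C0/C) = 1.998338
t = 1.998338 / 0.074 = 27.00 years

27.00


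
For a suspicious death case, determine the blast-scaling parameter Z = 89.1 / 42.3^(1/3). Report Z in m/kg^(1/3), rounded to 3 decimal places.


Scaled distance calculation:
W^(1/3) = 42.3^(1/3) = 3.484283
Z = R / W^(1/3) = 89.1 / 3.484283
Z = 25.572 m/kg^(1/3)

25.572


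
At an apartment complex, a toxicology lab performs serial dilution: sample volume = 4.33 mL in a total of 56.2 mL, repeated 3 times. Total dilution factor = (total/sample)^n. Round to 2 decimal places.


Dilution factor calculation:
Single dilution = V_total / V_sample = 56.2 / 4.33 ≈ 12.979215
Number of dilutions = 3
Total DF = (56.2 / 4.33)^3 (full precision, rounded at the end) = 2186.48

2186.48


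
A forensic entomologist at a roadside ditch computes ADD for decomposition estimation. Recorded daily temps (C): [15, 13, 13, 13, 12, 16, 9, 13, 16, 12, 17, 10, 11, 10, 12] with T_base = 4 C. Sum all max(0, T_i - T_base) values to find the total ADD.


Computing ADD day by day:
Day 1: max(0, 15 - 4) = 11
Day 2: max(0, 13 - 4) = 9
Day 3: max(0, 13 - 4) = 9
Day 4: max(0, 13 - 4) = 9
Day 5: max(0, 12 - 4) = 8
Day 6: max(0, 16 - 4) = 12
Day 7: max(0, 9 - 4) = 5
Day 8: max(0, 13 - 4) = 9
Day 9: max(0, 16 - 4) = 12
Day 10: max(0, 12 - 4) = 8
Day 11: max(0, 17 - 4) = 13
Day 12: max(0, 10 - 4) = 6
Day 13: max(0, 11 - 4) = 7
Day 14: max(0, 10 - 4) = 6
Day 15: max(0, 12 - 4) = 8
Total ADD = 132

132


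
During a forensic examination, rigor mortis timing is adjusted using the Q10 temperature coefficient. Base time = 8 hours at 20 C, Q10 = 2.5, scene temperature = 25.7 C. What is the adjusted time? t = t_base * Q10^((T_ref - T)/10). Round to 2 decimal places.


Rigor mortis time adjustment:
Exponent = (T_ref - T_actual) / 10 = (20 - 25.7) / 10 = -0.57
Q10 factor = 2.5^-0.57 = 0.59316
t_adjusted = 8 * 0.59316 = 4.75 hours

4.75


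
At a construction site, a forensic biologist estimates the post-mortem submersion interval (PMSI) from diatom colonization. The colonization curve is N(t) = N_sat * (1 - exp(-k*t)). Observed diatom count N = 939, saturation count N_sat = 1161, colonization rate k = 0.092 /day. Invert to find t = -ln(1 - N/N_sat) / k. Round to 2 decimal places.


PMSI from diatom colonization curve:
N / N_sat = 939 / 1161 = 0.808786
1 - N/N_sat = 0.191214
ln(1 - N/N_sat) = -1.654362
t = -ln(1 - N/N_sat) / k = -(-1.654362) / 0.092 = 17.98 days

17.98


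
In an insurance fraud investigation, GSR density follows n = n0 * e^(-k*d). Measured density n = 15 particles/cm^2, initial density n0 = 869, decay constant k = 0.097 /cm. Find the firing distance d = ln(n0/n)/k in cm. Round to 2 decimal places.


GSR distance calculation:
n0/n = 869 / 15 = 57.933333
ln(n0/n) = 4.059293
d = 4.059293 / 0.097 = 41.85 cm

41.85


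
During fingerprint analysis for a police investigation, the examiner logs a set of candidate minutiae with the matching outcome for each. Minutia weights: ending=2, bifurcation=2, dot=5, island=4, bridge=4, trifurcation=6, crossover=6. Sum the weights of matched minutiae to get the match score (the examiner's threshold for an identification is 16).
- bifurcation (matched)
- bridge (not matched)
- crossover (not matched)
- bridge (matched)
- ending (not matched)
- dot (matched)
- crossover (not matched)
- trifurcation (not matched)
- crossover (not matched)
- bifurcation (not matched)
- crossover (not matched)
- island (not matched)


Weighted minutiae match score:
  bifurcation: matched, +2 (running total 2)
  bridge: not matched, +0
  crossover: not matched, +0
  bridge: matched, +4 (running total 6)
  ending: not matched, +0
  dot: matched, +5 (running total 11)
  crossover: not matched, +0
  trifurcation: not matched, +0
  crossover: not matched, +0
  bifurcation: not matched, +0
  crossover: not matched, +0
  island: not matched, +0
Total score = 11
Threshold = 16; verdict = inconclusive

11


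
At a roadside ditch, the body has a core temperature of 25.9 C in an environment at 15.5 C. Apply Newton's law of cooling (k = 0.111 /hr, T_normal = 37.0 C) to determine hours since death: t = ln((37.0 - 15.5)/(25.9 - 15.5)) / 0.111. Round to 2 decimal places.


Using Newton's law of cooling:
t = ln((T_normal - T_ambient) / (T_body - T_ambient)) / k
T_normal - T_ambient = 21.5
T_body - T_ambient = 10.4
Ratio = 2.067308
ln(ratio) = 0.726247
t = 0.726247 / 0.111 = 6.54 hours

6.54


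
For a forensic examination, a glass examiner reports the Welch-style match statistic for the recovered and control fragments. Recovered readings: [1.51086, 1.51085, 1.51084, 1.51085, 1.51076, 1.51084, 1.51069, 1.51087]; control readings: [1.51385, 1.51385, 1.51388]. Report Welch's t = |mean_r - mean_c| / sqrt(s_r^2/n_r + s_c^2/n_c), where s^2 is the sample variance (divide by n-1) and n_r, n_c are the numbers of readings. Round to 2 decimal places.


Welch's t-criterion for glass RI comparison:
Recovered mean = sum / n_r = 12.08656 / 8 = 1.51082
Control mean = sum / n_c = 4.54158 / 3 = 1.51386
Recovered sample variance s_r^2 = 3.88571e-09
Control sample variance s_c^2 = 3e-10
Welch SE (unpooled) = sqrt(s_r^2/n_r + s_c^2/n_c) = sqrt(4.85714e-10 + 1e-10) = sqrt(5.85714e-10) = 2.42015e-05
|mean_r - mean_c| = 0.00304
t = 0.00304 / 2.42015e-05 = 125.61

125.61


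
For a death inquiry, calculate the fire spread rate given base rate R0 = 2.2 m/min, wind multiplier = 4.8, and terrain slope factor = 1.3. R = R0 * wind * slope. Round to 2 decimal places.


Fire spread rate calculation:
R = R0 * wind_factor * slope_factor
= 2.2 * 4.8 * 1.3
= 10.56 * 1.3
= 13.73 m/min

13.73


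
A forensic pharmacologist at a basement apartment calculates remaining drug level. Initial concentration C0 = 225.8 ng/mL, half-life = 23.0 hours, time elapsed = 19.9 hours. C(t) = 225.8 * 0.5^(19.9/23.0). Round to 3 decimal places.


Drug concentration decay:
Number of half-lives = t / t_half = 19.9 / 23.0 = 0.865217
Decay factor = 0.5^0.865217 = 0.54896383
C(t) = 225.8 * 0.54896383 = 123.956 ng/mL

123.956


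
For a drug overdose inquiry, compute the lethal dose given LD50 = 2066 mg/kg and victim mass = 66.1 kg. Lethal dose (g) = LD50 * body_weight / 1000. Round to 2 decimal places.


Lethal dose calculation:
Lethal dose = LD50 * body_weight / 1000
= 2066 * 66.1 / 1000
= 136562.6 / 1000
= 136.56 g

136.56


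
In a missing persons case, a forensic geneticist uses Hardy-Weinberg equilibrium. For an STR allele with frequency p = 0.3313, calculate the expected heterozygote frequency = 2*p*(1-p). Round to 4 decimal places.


Hardy-Weinberg heterozygote frequency:
q = 1 - p = 1 - 0.3313 = 0.6687
2pq = 2 * 0.3313 * 0.6687 = 0.4431

0.4431


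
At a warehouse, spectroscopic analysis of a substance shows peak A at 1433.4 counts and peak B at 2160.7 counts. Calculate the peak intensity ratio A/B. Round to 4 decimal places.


Spectral peak ratio:
Peak A = 1433.4 counts
Peak B = 2160.7 counts
Ratio = 1433.4 / 2160.7 = 0.6634

0.6634


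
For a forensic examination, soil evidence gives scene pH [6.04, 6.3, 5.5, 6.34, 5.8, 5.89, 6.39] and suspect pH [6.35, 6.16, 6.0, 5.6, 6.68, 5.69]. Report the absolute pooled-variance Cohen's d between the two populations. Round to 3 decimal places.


Pooled-variance Cohen's d for soil pH comparison:
Scene mean = 42.26 / 7 = 6.037143
Suspect mean = 36.48 / 6 = 6.08
Scene sample variance s_s^2 = 0.108624
Suspect sample variance s_c^2 = 0.16564
Pooled variance = ((n_s-1)*s_s^2 + (n_c-1)*s_c^2) / (n_s + n_c - 2) = 0.13454
Pooled SD = sqrt(0.13454) = 0.366797
Mean difference = -0.042857
|d| = |-0.042857| / 0.366797 = 0.117

0.117


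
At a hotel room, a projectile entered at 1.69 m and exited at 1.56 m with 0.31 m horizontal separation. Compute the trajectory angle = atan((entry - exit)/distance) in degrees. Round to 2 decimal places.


Bullet trajectory angle:
Height difference = 1.69 - 1.56 = 0.13 m
angle = atan(0.13 / 0.31)
angle = atan(0.419355)
angle = 22.75 degrees

22.75


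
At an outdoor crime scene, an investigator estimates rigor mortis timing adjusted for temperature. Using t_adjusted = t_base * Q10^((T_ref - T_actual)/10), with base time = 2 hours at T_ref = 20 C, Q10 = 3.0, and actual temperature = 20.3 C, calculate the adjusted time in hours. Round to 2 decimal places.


Rigor mortis time adjustment:
Exponent = (T_ref - T_actual) / 10 = (20 - 20.3) / 10 = -0.03
Q10 factor = 3.0^-0.03 = 0.96758
t_adjusted = 2 * 0.96758 = 1.94 hours

1.94


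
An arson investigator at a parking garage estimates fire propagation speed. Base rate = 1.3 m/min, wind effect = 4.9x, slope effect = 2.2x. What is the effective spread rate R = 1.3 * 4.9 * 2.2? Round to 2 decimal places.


Fire spread rate calculation:
R = R0 * wind_factor * slope_factor
= 1.3 * 4.9 * 2.2
= 6.37 * 2.2
= 14.01 m/min

14.01


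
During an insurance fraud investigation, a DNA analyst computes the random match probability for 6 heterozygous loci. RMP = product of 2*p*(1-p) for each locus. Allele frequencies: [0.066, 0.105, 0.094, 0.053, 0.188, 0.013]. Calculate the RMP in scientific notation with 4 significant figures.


Computing RMP for 6 loci:
Locus 1: 2 * 0.066 * 0.934 = 0.123288
Locus 2: 2 * 0.105 * 0.895 = 0.18795
Locus 3: 2 * 0.094 * 0.906 = 0.170328
Locus 4: 2 * 0.053 * 0.947 = 0.100382
Locus 5: 2 * 0.188 * 0.812 = 0.305312
Locus 6: 2 * 0.013 * 0.987 = 0.025662
RMP = 3.104e-06

3.104e-06


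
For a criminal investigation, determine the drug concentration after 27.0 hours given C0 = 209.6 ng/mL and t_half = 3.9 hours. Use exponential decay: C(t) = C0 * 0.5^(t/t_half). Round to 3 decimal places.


Drug concentration decay:
Number of half-lives = t / t_half = 27.0 / 3.9 = 6.923077
Decay factor = 0.5^6.923077 = 0.00824036
C(t) = 209.6 * 0.00824036 = 1.727 ng/mL

1.727


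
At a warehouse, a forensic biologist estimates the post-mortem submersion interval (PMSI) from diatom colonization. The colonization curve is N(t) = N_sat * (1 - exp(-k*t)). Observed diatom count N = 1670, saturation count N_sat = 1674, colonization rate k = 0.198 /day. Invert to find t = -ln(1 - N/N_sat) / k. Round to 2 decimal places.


PMSI from diatom colonization curve:
N / N_sat = 1670 / 1674 = 0.997611
1 - N/N_sat = 0.002389
ln(1 - N/N_sat) = -6.03688
t = -ln(1 - N/N_sat) / k = -(-6.03688) / 0.198 = 30.49 days

30.49


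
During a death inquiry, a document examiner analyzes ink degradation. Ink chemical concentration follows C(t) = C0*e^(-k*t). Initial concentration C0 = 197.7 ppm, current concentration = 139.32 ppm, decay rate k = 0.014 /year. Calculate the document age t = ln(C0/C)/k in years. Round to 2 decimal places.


Document age estimation:
C0/C = 197.7 / 139.32 = 1.419035
ln(C0/C) = 0.349977
t = 0.349977 / 0.014 = 25.00 years

25.00


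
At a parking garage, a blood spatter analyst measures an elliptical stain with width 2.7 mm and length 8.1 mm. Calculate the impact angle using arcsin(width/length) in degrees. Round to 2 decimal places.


Blood spatter impact angle calculation:
width / length = 2.7 / 8.1 = 0.333333
angle = arcsin(0.333333)
angle = 19.47 degrees

19.47


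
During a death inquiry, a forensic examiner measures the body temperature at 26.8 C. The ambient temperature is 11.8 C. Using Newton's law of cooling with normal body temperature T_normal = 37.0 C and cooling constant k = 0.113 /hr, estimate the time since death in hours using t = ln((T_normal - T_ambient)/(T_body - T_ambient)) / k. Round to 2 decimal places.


Using Newton's law of cooling:
t = ln((T_normal - T_ambient) / (T_body - T_ambient)) / k
T_normal - T_ambient = 25.2
T_body - T_ambient = 15.0
Ratio = 1.68
ln(ratio) = 0.518794
t = 0.518794 / 0.113 = 4.59 hours

4.59


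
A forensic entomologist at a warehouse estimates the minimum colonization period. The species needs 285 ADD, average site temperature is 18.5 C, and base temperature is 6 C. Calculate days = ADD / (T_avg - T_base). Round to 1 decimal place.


Insect development time:
Effective temperature = avg_temp - T_base = 18.5 - 6 = 12.5 C
Days = ADD / effective_temp = 285 / 12.5 = 22.8 days

22.8


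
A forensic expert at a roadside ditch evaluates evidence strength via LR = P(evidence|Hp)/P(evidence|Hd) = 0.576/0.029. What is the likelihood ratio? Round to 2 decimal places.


Likelihood ratio calculation:
LR = P(E|Hp) / P(E|Hd)
LR = 0.576 / 0.029
LR = 19.86

19.86


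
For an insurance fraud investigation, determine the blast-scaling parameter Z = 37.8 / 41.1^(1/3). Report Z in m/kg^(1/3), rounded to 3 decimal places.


Scaled distance calculation:
W^(1/3) = 41.1^(1/3) = 3.451018
Z = R / W^(1/3) = 37.8 / 3.451018
Z = 10.953 m/kg^(1/3)

10.953


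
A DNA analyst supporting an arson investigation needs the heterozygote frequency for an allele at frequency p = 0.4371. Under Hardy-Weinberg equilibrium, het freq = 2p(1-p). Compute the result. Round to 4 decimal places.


Hardy-Weinberg heterozygote frequency:
q = 1 - p = 1 - 0.4371 = 0.5629
2pq = 2 * 0.4371 * 0.5629 = 0.4921

0.4921


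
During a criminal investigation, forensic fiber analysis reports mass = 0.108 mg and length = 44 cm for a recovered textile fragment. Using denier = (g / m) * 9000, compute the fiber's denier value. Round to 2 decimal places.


Denier calculation:
Mass in grams = 0.108 mg / 1000 = 0.000108 g
Length in meters = 44 cm / 100 = 0.44 m
Linear density = mass / length = 0.000108 / 0.44 = 0.00024545 g/m
Denier = (g/m) * 9000 = 0.00024545 * 9000 = 2.21

2.21


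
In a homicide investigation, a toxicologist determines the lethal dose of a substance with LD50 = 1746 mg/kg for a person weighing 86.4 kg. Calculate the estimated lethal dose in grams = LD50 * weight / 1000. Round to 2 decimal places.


Lethal dose calculation:
Lethal dose = LD50 * body_weight / 1000
= 1746 * 86.4 / 1000
= 150854.4 / 1000
= 150.85 g

150.85


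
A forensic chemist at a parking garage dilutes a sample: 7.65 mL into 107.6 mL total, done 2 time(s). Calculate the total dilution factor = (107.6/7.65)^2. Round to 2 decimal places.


Dilution factor calculation:
Single dilution = V_total / V_sample = 107.6 / 7.65 ≈ 14.065359
Number of dilutions = 2
Total DF = (107.6 / 7.65)^2 (full precision, rounded at the end) = 197.83

197.83


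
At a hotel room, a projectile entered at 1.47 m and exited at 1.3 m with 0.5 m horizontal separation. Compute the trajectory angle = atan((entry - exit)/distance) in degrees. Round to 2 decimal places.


Bullet trajectory angle:
Height difference = 1.47 - 1.3 = 0.17 m
angle = atan(0.17 / 0.5)
angle = atan(0.34)
angle = 18.78 degrees

18.78


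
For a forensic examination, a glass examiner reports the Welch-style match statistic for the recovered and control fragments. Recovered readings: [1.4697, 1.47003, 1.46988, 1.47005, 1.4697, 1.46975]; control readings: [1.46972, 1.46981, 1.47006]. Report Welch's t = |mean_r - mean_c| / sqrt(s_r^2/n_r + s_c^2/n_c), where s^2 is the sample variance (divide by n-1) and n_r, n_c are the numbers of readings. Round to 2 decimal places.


Welch's t-criterion for glass RI comparison:
Recovered mean = sum / n_r = 8.81911 / 6 = 1.4698517
Control mean = sum / n_c = 4.40959 / 3 = 1.4698633
Recovered sample variance s_r^2 = 2.56567e-08
Control sample variance s_c^2 = 3.10333e-08
Welch SE (unpooled) = sqrt(s_r^2/n_r + s_c^2/n_c) = sqrt(4.27611e-09 + 1.03444e-08) = sqrt(1.46205e-08) = 0.000120915
|mean_r - mean_c| = 1.16667e-05
t = 1.16667e-05 / 0.000120915 = 0.10

0.10


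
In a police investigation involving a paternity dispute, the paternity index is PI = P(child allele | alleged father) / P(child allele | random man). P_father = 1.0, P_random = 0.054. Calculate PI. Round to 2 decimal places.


Paternity Index calculation:
PI = P(allele|father) / P(allele|random)
PI = 1.0 / 0.054
PI = 18.52

18.52


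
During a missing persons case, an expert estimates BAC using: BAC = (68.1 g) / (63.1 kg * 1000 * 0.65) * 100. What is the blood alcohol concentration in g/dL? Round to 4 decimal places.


Applying the Widmark formula:
BAC = (dose_g / (body_wt * 1000 * r)) * 100
Denominator = 63.1 * 1000 * 0.65 = 41015
BAC = (68.1 / 41015) * 100
BAC = 0.1660 g/dL

0.1660


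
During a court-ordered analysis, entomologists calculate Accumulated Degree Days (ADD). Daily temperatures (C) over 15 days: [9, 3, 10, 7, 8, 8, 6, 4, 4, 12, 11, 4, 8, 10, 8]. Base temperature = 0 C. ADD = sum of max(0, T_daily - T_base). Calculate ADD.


Computing ADD day by day:
Day 1: max(0, 9 - 0) = 9
Day 2: max(0, 3 - 0) = 3
Day 3: max(0, 10 - 0) = 10
Day 4: max(0, 7 - 0) = 7
Day 5: max(0, 8 - 0) = 8
Day 6: max(0, 8 - 0) = 8
Day 7: max(0, 6 - 0) = 6
Day 8: max(0, 4 - 0) = 4
Day 9: max(0, 4 - 0) = 4
Day 10: max(0, 12 - 0) = 12
Day 11: max(0, 11 - 0) = 11
Day 12: max(0, 4 - 0) = 4
Day 13: max(0, 8 - 0) = 8
Day 14: max(0, 10 - 0) = 10
Day 15: max(0, 8 - 0) = 8
Total ADD = 112

112


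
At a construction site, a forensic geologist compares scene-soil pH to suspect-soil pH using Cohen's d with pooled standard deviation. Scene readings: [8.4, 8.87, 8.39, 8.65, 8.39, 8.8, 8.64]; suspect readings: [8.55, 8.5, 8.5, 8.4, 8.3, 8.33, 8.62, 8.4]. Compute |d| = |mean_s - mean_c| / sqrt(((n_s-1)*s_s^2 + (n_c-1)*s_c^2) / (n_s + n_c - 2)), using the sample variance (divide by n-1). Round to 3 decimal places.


Pooled-variance Cohen's d for soil pH comparison:
Scene mean = 60.14 / 7 = 8.591429
Suspect mean = 67.6 / 8 = 8.45
Scene sample variance s_s^2 = 0.040781
Suspect sample variance s_c^2 = 0.012257
Pooled variance = ((n_s-1)*s_s^2 + (n_c-1)*s_c^2) / (n_s + n_c - 2) = 0.025422
Pooled SD = sqrt(0.025422) = 0.159443
Mean difference = 0.141429
|d| = |0.141429| / 0.159443 = 0.887

0.887
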